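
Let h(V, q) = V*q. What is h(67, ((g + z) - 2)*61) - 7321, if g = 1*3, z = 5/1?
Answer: 17201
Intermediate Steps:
z = 5 (z = 5*1 = 5)
g = 3
h(67, ((g + z) - 2)*61) - 7321 = 67*(((3 + 5) - 2)*61) - 7321 = 67*((8 - 2)*61) - 7321 = 67*(6*61) - 7321 = 67*366 - 7321 = 24522 - 7321 = 17201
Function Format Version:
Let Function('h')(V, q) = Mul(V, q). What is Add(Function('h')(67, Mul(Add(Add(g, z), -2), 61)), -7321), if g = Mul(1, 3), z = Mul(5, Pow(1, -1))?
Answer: 17201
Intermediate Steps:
z = 5 (z = Mul(5, 1) = 5)
g = 3
Add(Function('h')(67, Mul(Add(Add(g, z), -2), 61)), -7321) = Add(Mul(67, Mul(Add(Add(3, 5), -2), 61)), -7321) = Add(Mul(67, Mul(Add(8, -2), 61)), -7321) = Add(Mul(67, Mul(6, 61)), -7321) = Add(Mul(67, 366), -7321) = Add(24522, -7321) = 17201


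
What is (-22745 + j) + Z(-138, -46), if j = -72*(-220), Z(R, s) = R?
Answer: -7043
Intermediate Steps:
j = 15840
(-22745 + j) + Z(-138, -46) = (-22745 + 15840) - 138 = -6905 - 138 = -7043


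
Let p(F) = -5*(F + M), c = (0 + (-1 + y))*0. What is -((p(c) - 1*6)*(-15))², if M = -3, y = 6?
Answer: -18225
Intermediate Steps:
c = 0 (c = (0 + (-1 + 6))*0 = (0 + 5)*0 = 5*0 = 0)
p(F) = 15 - 5*F (p(F) = -5*(F - 3) = -5*(-3 + F) = 15 - 5*F)
-((p(c) - 1*6)*(-15))² = -(((15 - 5*0) - 1*6)*(-15))² = -(((15 + 0) - 6)*(-15))² = -((15 - 6)*(-15))² = -(9*(-15))² = -1*(-135)² = -1*18225 = -18225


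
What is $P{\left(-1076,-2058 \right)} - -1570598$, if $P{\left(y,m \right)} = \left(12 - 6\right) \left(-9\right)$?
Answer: $1570544$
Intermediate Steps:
$P{\left(y,m \right)} = -54$ ($P{\left(y,m \right)} = 6 \left(-9\right) = -54$)
$P{\left(-1076,-2058 \right)} - -1570598 = -54 - -1570598 = -54 + 1570598 = 1570544$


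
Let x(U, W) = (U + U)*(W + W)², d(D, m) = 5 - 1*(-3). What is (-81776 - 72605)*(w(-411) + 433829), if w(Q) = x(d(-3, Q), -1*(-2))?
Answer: -67014476385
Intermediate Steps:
d(D, m) = 8 (d(D, m) = 5 + 3 = 8)
x(U, W) = 8*U*W² (x(U, W) = (2*U)*(2*W)² = (2*U)*(4*W²) = 8*U*W²)
w(Q) = 256 (w(Q) = 8*8*(-1*(-2))² = 8*8*2² = 8*8*4 = 256)
(-81776 - 72605)*(w(-411) + 433829) = (-81776 - 72605)*(256 + 433829) = -154381*434085 = -67014476385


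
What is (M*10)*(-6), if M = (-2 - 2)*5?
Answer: 1200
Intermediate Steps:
M = -20 (M = -4*5 = -20)
(M*10)*(-6) = -20*10*(-6) = -200*(-6) = 1200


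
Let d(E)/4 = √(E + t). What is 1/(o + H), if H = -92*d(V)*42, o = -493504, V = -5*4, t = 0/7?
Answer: I/(64*(-7711*I + 483*√5)) ≈ -1.9873e-6 + 2.7835e-7*I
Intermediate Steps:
t = 0 (t = 0*(⅐) = 0)
V = -20
d(E) = 4*√E (d(E) = 4*√(E + 0) = 4*√E)
H = -30912*I*√5 (H = -368*√(-20)*42 = -368*2*I*√5*42 = -736*I*√5*42 = -30912*I*√5 ≈ -69121.0*I)
1/(o + H) = 1/(-493504 - 30912*I*√5)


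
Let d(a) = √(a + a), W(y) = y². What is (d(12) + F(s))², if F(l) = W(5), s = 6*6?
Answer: 649 + 100*√6 ≈ 893.95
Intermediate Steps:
s = 36
F(l) = 25 (F(l) = 5² = 25)
d(a) = √2*√a (d(a) = √(2*a) = √2*√a)
(d(12) + F(s))² = (√2*√12 + 25)² = (√2*(2*√3) + 25)² = (2*√6 + 25)² = (25 + 2*√6)²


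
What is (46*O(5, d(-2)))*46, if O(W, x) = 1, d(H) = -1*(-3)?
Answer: 2116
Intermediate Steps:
d(H) = 3
(46*O(5, d(-2)))*46 = (46*1)*46 = 46*46 = 2116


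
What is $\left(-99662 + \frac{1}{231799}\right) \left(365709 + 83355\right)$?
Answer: $- \frac{10374075319036968}{231799} \approx -4.4755 \cdot 10^{10}$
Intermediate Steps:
$\left(-99662 + \frac{1}{231799}\right) \left(365709 + 83355\right) = \left(-99662 + \frac{1}{231799}\right) 449064 = \left(- \frac{23101551937}{231799}\right) 449064 = - \frac{10374075319036968}{231799}$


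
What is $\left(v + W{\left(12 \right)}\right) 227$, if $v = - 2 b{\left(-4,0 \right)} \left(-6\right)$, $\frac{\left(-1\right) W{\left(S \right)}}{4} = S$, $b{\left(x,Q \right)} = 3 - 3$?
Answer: $-10896$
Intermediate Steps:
$b{\left(x,Q \right)} = 0$ ($b{\left(x,Q \right)} = 3 - 3 = 0$)
$W{\left(S \right)} = - 4 S$
$v = 0$ ($v = \left(-2\right) 0 \left(-6\right) = 0 \left(-6\right) = 0$)
$\left(v + W{\left(12 \right)}\right) 227 = \left(0 - 48\right) 227 = \left(-48\right) 227 = -10896$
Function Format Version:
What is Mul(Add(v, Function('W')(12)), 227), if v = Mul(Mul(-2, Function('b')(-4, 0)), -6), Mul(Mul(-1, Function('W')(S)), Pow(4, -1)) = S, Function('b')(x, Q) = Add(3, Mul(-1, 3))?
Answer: -10896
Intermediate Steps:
Function('b')(x, Q) = 0 (Function('b')(x, Q) = Add(3, -3) = 0)
Function('W')(S) = Mul(-4, S)
v = 0 (v = Mul(Mul(-2, 0), -6) = Mul(0, -6) = 0)
Mul(Add(v, Function('W')(12)), 227) = Mul(Add(0, Mul(-4, 12)), 227) = Mul(Add(0, -48), 227) = Mul(-48, 227) = -10896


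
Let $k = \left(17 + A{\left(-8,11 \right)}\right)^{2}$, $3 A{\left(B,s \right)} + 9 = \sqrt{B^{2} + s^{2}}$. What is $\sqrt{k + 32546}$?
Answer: $\frac{\sqrt{294863 + 84 \sqrt{185}}}{3} \approx 181.35$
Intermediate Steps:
$A{\left(B,s \right)} = -3 + \frac{\sqrt{B^{2} + s^{2}}}{3}$
$k = \left(14 + \frac{\sqrt{185}}{3}\right)^{2}$ ($k = \left(17 - \left(3 - \frac{\sqrt{\left(-8\right)^{2} + 11^{2}}}{3}\right)\right)^{2} = \left(17 - \left(3 - \frac{\sqrt{64 + 121}}{3}\right)\right)^{2} = \left(17 - \left(3 - \frac{\sqrt{185}}{3}\right)\right)^{2} = \left(14 + \frac{\sqrt{185}}{3}\right)^{2} \approx 343.5$)
$\sqrt{k + 32546} = \sqrt{\frac{\left(42 + \sqrt{185}\right)^{2}}{9} + 32546} = \sqrt{32546 + \frac{\left(42 + \sqrt{185}\right)^{2}}{9}}$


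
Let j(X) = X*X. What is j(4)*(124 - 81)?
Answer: 688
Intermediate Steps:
j(X) = X²
j(4)*(124 - 81) = 4²*(124 - 81) = 16*43 = 688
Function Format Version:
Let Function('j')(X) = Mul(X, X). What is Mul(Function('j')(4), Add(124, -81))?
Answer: 688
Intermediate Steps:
Function('j')(X) = Pow(X, 2)
Mul(Function('j')(4), Add(124, -81)) = Mul(Pow(4, 2), Add(124, -81)) = Mul(16, 43) = 688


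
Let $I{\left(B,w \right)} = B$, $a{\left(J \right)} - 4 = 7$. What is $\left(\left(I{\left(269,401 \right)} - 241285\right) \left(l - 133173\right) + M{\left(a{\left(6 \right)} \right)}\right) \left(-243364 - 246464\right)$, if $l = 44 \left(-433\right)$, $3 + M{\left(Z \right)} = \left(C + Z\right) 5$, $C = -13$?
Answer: $-17971133238009036$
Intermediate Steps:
$a{\left(J \right)} = 11$ ($a{\left(J \right)} = 4 + 7 = 11$)
$M{\left(Z \right)} = -68 + 5 Z$ ($M{\left(Z \right)} = -3 + \left(-13 + Z\right) 5 = -3 + \left(-65 + 5 Z\right) = -68 + 5 Z$)
$l = -19052$
$\left(\left(I{\left(269,401 \right)} - 241285\right) \left(l - 133173\right) + M{\left(a{\left(6 \right)} \right)}\right) \left(-243364 - 246464\right) = \left(\left(269 - 241285\right) \left(-19052 - 133173\right) + \left(-68 + 5 \cdot 11\right)\right) \left(-243364 - 246464\right) = \left(\left(-241016\right) \left(-152225\right) + \left(-68 + 55\right)\right) \left(-489828\right) = \left(36688660600 - 13\right) \left(-489828\right) = 36688660587 \left(-489828\right) = -17971133238009036$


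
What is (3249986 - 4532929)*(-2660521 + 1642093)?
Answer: 1306585073604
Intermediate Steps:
(3249986 - 4532929)*(-2660521 + 1642093) = -1282943*(-1018428) = 1306585073604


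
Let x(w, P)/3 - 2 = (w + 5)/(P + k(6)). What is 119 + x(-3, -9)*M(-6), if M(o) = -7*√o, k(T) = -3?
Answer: 119 - 77*I*√6/2 ≈ 119.0 - 94.305*I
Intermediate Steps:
x(w, P) = 6 + 3*(5 + w)/(-3 + P) (x(w, P) = 6 + 3*((w + 5)/(P - 3)) = 6 + 3*((5 + w)/(-3 + P)) = 6 + 3*(5 + w)/(-3 + P))
119 + x(-3, -9)*M(-6) = 119 + (3*(-1 - 3 + 2*(-9))/(-3 - 9))*(-7*I*√6) = 119 + (3*(-1 - 3 - 18)/(-12))*(-7*I*√6) = 119 + (3*(-1/12)*(-22))*(-7*I*√6) = 119 + 11*(-7*I*√6)/2 = 119 - 77*I*√6/2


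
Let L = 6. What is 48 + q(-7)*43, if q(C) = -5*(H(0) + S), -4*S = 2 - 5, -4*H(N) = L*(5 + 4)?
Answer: 11157/4 ≈ 2789.3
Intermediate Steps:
H(N) = -27/2 (H(N) = -3*(5 + 4)/2 = -3*9/2 = -¼*54 = -27/2)
S = ¾ (S = -(2 - 5)/4 = -¼*(-3) = ¾ ≈ 0.75000)
q(C) = 255/4 (q(C) = -5*(-27/2 + ¾) = -5*(-51/4) = 255/4)
48 + q(-7)*43 = 48 + (255/4)*43 = 48 + 10965/4 = 11157/4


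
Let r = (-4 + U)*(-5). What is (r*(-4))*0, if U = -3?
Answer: 0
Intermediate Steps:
r = 35 (r = (-4 - 3)*(-5) = -7*(-5) = 35)
(r*(-4))*0 = (35*(-4))*0 = -140*0 = 0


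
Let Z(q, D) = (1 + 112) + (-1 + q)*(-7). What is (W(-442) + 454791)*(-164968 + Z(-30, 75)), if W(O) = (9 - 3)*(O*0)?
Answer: -74875880658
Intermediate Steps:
Z(q, D) = 120 - 7*q (Z(q, D) = 113 + (7 - 7*q) = 120 - 7*q)
W(O) = 0 (W(O) = 6*0 = 0)
(W(-442) + 454791)*(-164968 + Z(-30, 75)) = (0 + 454791)*(-164968 + (120 - 7*(-30))) = 454791*(-164968 + (120 + 210)) = 454791*(-164968 + 330) = 454791*(-164638) = -74875880658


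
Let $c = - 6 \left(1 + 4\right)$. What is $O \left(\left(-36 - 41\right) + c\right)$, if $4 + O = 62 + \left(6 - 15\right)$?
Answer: $-5243$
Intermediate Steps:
$O = 49$ ($O = -4 + \left(62 + \left(6 - 15\right)\right) = -4 + \left(62 - 9\right) = -4 + 53 = 49$)
$c = -30$ ($c = \left(-6\right) 5 = -30$)
$O \left(\left(-36 - 41\right) + c\right) = 49 \left(\left(-36 - 41\right) - 30\right) = 49 \left(-77 - 30\right) = 49 \left(-107\right) = -5243$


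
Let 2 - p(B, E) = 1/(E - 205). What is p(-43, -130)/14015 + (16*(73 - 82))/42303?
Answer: -215899429/66204547525 ≈ -0.0032611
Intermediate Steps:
p(B, E) = 2 - 1/(-205 + E) (p(B, E) = 2 - 1/(E - 205) = 2 - 1/(-205 + E))
p(-43, -130)/14015 + (16*(73 - 82))/42303 = ((-411 + 2*(-130))/(-205 - 130))/14015 + (16*(73 - 82))/42303 = ((-411 - 260)/(-335))*(1/14015) + (16*(-9))*(1/42303) = -1/335*(-671)*(1/14015) - 144*1/42303 = (671/335)*(1/14015) - 48/14101 = 671/4695025 - 48/14101 = -215899429/66204547525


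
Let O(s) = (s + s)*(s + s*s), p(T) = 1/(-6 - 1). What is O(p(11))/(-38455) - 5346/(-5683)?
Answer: 70514019294/74959139395 ≈ 0.94070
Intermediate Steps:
p(T) = -⅐ (p(T) = 1/(-7) = -⅐)
O(s) = 2*s*(s + s²) (O(s) = (2*s)*(s + s²) = 2*s*(s + s²))
O(p(11))/(-38455) - 5346/(-5683) = (2*(-⅐)²*(1 - ⅐))/(-38455) - 5346/(-5683) = (2*(1/49)*(6/7))*(-1/38455) - 5346*(-1/5683) = (12/343)*(-1/38455) + 5346/5683 = -12/13190065 + 5346/5683 = 70514019294/74959139395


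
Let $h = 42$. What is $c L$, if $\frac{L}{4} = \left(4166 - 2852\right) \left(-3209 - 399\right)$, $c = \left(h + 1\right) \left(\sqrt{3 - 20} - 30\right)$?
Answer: $24463105920 - 815436864 i \sqrt{17} \approx 2.4463 \cdot 10^{10} - 3.3621 \cdot 10^{9} i$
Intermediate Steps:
$c = -1290 + 43 i \sqrt{17}$ ($c = \left(42 + 1\right) \left(\sqrt{3 - 20} - 30\right) = 43 \left(\sqrt{-17} - 30\right) = 43 \left(i \sqrt{17} - 30\right) = 43 \left(-30 + i \sqrt{17}\right) = -1290 + 43 i \sqrt{17} \approx -1290.0 + 177.29 i$)
$L = -18963648$ ($L = 4 \left(4166 - 2852\right) \left(-3209 - 399\right) = 4 \cdot 1314 \left(-3608\right) = 4 \left(-4740912\right) = -18963648$)
$c L = \left(-1290 + 43 i \sqrt{17}\right) \left(-18963648\right) = 24463105920 - 815436864 i \sqrt{17}$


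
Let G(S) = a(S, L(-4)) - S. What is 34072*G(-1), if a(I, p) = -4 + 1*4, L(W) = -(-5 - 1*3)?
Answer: 34072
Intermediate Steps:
L(W) = 8 (L(W) = -(-5 - 3) = -1*(-8) = 8)
a(I, p) = 0 (a(I, p) = -4 + 4 = 0)
G(S) = -S (G(S) = 0 - S = -S)
34072*G(-1) = 34072*(-1*(-1)) = 34072*1 = 34072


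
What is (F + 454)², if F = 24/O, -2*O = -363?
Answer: 3019502500/14641 ≈ 2.0624e+5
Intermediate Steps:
O = 363/2 (O = -½*(-363) = 363/2 ≈ 181.50)
F = 16/121 (F = 24/(363/2) = 24*(2/363) = 16/121 ≈ 0.13223)
(F + 454)² = (16/121 + 454)² = (54950/121)² = 3019502500/14641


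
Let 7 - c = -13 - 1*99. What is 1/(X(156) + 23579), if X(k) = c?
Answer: 1/23698 ≈ 4.2198e-5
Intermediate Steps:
c = 119 (c = 7 - (-13 - 1*99) = 7 - (-13 - 99) = 7 - 1*(-112) = 7 + 112 = 119)
X(k) = 119
1/(X(156) + 23579) = 1/(119 + 23579) = 1/23698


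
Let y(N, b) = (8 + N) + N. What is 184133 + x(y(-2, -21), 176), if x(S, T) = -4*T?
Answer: 183429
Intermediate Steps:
y(N, b) = 8 + 2*N
184133 + x(y(-2, -21), 176) = 184133 - 4*176 = 184133 - 704 = 183429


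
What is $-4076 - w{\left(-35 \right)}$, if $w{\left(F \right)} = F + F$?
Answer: $-4006$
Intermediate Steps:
$w{\left(F \right)} = 2 F$
$-4076 - w{\left(-35 \right)} = -4076 - 2 \left(-35\right) = -4076 - -70 = -4076 + 70 = -4006$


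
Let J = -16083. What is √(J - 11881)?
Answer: 2*I*√6991 ≈ 167.22*I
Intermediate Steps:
√(J - 11881) = √(-16083 - 11881) = √(-27964) = 2*I*√6991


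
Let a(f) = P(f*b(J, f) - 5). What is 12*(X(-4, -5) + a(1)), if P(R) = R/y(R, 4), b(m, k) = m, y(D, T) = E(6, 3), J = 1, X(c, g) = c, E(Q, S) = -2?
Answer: -24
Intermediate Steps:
y(D, T) = -2
P(R) = -R/2 (P(R) = R/(-2) = R*(-½) = -R/2)
a(f) = 5/2 - f/2 (a(f) = -(f*1 - 5)/2 = -(f - 5)/2 = -(-5 + f)/2 = 5/2 - f/2)
12*(X(-4, -5) + a(1)) = 12*(-4 + (5/2 - ½*1)) = 12*(-4 + (5/2 - ½)) = 12*(-4 + 2) = 12*(-2) = -24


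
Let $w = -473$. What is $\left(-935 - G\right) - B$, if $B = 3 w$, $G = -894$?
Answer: $1378$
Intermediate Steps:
$B = -1419$ ($B = 3 \left(-473\right) = -1419$)
$\left(-935 - G\right) - B = \left(-935 - -894\right) - -1419 = \left(-935 + 894\right) + 1419 = -41 + 1419 = 1378$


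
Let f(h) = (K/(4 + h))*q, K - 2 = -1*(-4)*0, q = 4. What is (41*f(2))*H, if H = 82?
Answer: 13448/3 ≈ 4482.7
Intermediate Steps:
K = 2 (K = 2 - 1*(-4)*0 = 2 + 4*0 = 2 + 0 = 2)
f(h) = 8/(4 + h) (f(h) = (2/(4 + h))*4 = 8/(4 + h))
(41*f(2))*H = (41*(8/(4 + 2)))*82 = (41*(8/6))*82 = (41*(8*(1/6)))*82 = (41*(4/3))*82 = (164/3)*82 = 13448/3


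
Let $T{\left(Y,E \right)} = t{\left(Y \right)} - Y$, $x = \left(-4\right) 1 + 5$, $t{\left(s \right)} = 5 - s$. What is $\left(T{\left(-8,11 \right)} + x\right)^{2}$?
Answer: $484$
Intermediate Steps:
$x = 1$ ($x = -4 + 5 = 1$)
$T{\left(Y,E \right)} = 5 - 2 Y$ ($T{\left(Y,E \right)} = \left(5 - Y\right) - Y = 5 - 2 Y$)
$\left(T{\left(-8,11 \right)} + x\right)^{2} = \left(\left(5 - -16\right) + 1\right)^{2} = \left(\left(5 + 16\right) + 1\right)^{2} = \left(21 + 1\right)^{2} = 22^{2} = 484$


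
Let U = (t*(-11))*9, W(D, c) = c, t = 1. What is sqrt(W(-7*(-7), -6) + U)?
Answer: I*sqrt(105) ≈ 10.247*I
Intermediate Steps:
U = -99 (U = (1*(-11))*9 = -11*9 = -99)
sqrt(W(-7*(-7), -6) + U) = sqrt(-6 - 99) = sqrt(-105) = I*sqrt(105)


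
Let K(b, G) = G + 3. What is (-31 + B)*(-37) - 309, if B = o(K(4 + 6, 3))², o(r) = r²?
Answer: -47114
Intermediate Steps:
K(b, G) = 3 + G
B = 1296 (B = ((3 + 3)²)² = (6²)² = 36² = 1296)
(-31 + B)*(-37) - 309 = (-31 + 1296)*(-37) - 309 = 1265*(-37) - 309 = -46805 - 309 = -47114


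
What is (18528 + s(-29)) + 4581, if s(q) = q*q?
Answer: 23950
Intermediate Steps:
s(q) = q²
(18528 + s(-29)) + 4581 = (18528 + (-29)²) + 4581 = (18528 + 841) + 4581 = 19369 + 4581 = 23950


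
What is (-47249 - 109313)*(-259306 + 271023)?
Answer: -1834436954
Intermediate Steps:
(-47249 - 109313)*(-259306 + 271023) = -156562*11717 = -1834436954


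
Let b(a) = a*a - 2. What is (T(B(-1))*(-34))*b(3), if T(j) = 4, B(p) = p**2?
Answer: -952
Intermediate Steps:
b(a) = -2 + a**2 (b(a) = a**2 - 2 = -2 + a**2)
(T(B(-1))*(-34))*b(3) = (4*(-34))*(-2 + 3**2) = -136*(-2 + 9) = -136*7 = -952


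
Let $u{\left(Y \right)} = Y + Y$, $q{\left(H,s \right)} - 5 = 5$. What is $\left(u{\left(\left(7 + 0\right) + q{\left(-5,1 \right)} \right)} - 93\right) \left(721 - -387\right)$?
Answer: $-65372$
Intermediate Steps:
$q{\left(H,s \right)} = 10$ ($q{\left(H,s \right)} = 5 + 5 = 10$)
$u{\left(Y \right)} = 2 Y$
$\left(u{\left(\left(7 + 0\right) + q{\left(-5,1 \right)} \right)} - 93\right) \left(721 - -387\right) = \left(2 \left(\left(7 + 0\right) + 10\right) - 93\right) \left(721 - -387\right) = \left(2 \left(7 + 10\right) - 93\right) \left(721 + 387\right) = \left(2 \cdot 17 - 93\right) 1108 = \left(34 - 93\right) 1108 = \left(-59\right) 1108 = -65372$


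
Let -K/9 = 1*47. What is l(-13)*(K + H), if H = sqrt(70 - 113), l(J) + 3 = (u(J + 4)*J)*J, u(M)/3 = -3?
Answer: 644652 - 1524*I*sqrt(43) ≈ 6.4465e+5 - 9993.5*I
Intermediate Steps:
u(M) = -9 (u(M) = 3*(-3) = -9)
l(J) = -3 - 9*J**2 (l(J) = -3 + (-9*J)*J = -3 - 9*J**2)
H = I*sqrt(43) (H = sqrt(-43) = I*sqrt(43) ≈ 6.5574*I)
K = -423 (K = -9*47 = -423)
l(-13)*(K + H) = (-3 - 9*(-13)**2)*(-423 + I*sqrt(43)) = (-3 - 9*169)*(-423 + I*sqrt(43)) = (-3 - 1521)*(-423 + I*sqrt(43)) = -1524*(-423 + I*sqrt(43)) = 644652 - 1524*I*sqrt(43)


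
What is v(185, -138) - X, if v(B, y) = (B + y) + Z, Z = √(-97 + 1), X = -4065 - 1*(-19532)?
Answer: -15420 + 4*I*√6 ≈ -15420.0 + 9.798*I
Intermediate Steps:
X = 15467 (X = -4065 + 19532 = 15467)
Z = 4*I*√6 (Z = √(-96) = 4*I*√6 ≈ 9.798*I)
v(B, y) = B + y + 4*I*√6 (v(B, y) = (B + y) + 4*I*√6 = B + y + 4*I*√6)
v(185, -138) - X = (185 - 138 + 4*I*√6) - 1*15467 = (47 + 4*I*√6) - 15467 = -15420 + 4*I*√6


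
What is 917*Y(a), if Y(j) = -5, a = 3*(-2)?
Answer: -4585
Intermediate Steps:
a = -6
917*Y(a) = 917*(-5) = -4585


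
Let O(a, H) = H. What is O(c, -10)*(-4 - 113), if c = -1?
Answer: 1170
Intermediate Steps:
O(c, -10)*(-4 - 113) = -10*(-4 - 113) = -10*(-117) = 1170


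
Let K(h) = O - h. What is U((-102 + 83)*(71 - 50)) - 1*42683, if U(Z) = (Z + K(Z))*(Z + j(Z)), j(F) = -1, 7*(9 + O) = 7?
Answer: -39483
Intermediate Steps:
O = -8 (O = -9 + (⅐)*7 = -9 + 1 = -8)
K(h) = -8 - h
U(Z) = 8 - 8*Z (U(Z) = (Z + (-8 - Z))*(Z - 1) = -8*(-1 + Z) = 8 - 8*Z)
U((-102 + 83)*(71 - 50)) - 1*42683 = (8 - 8*(-102 + 83)*(71 - 50)) - 1*42683 = (8 - (-152)*21) - 42683 = (8 - 8*(-399)) - 42683 = (8 + 3192) - 42683 = 3200 - 42683 = -39483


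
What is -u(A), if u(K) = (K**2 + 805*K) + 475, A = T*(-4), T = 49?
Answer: 118889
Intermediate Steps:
A = -196 (A = 49*(-4) = -196)
u(K) = 475 + K**2 + 805*K
-u(A) = -(475 + (-196)**2 + 805*(-196)) = -(475 + 38416 - 157780) = -1*(-118889) = 118889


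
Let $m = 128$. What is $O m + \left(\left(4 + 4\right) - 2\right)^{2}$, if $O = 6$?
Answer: $804$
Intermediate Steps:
$O m + \left(\left(4 + 4\right) - 2\right)^{2} = 6 \cdot 128 + \left(\left(4 + 4\right) - 2\right)^{2} = 768 + \left(8 - 2\right)^{2} = 768 + 6^{2} = 768 + 36 = 804$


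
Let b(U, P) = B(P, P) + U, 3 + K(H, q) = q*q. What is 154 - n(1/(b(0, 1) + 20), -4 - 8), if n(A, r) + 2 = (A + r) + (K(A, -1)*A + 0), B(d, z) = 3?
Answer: 3865/23 ≈ 168.04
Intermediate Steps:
K(H, q) = -3 + q**2 (K(H, q) = -3 + q*q = -3 + q**2)
b(U, P) = 3 + U
n(A, r) = -2 + r - A (n(A, r) = -2 + ((A + r) + ((-3 + (-1)**2)*A + 0)) = -2 + ((A + r) + ((-3 + 1)*A + 0)) = -2 + ((A + r) + (-2*A + 0)) = -2 + ((A + r) - 2*A) = -2 + (r - A) = -2 + r - A)
154 - n(1/(b(0, 1) + 20), -4 - 8) = 154 - (-2 + (-4 - 8) - 1/((3 + 0) + 20)) = 154 - (-2 - 12 - 1/(3 + 20)) = 154 - (-2 - 12 - 1/23) = 154 - 1*(-323/23) = 154 + 323/23 = 3865/23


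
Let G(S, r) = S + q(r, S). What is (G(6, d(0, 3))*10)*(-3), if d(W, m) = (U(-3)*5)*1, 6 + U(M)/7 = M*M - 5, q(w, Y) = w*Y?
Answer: 12420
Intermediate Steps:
q(w, Y) = Y*w
U(M) = -77 + 7*M² (U(M) = -42 + 7*(M*M - 5) = -42 + 7*(M² - 5) = -42 + 7*(-5 + M²) = -42 + (-35 + 7*M²) = -77 + 7*M²)
d(W, m) = -70 (d(W, m) = ((-77 + 7*(-3)²)*5)*1 = ((-77 + 7*9)*5)*1 = ((-77 + 63)*5)*1 = -14*5*1 = -70*1 = -70)
G(S, r) = S + S*r
(G(6, d(0, 3))*10)*(-3) = ((6*(1 - 70))*10)*(-3) = ((6*(-69))*10)*(-3) = -414*10*(-3) = -4140*(-3) = 12420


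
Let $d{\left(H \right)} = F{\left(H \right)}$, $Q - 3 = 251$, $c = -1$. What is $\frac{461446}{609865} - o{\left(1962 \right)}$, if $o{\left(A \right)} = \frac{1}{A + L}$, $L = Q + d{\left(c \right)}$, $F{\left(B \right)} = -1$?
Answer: $\frac{40859721}{54034039} \approx 0.75618$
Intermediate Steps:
$Q = 254$ ($Q = 3 + 251 = 254$)
$d{\left(H \right)} = -1$
$L = 253$ ($L = 254 - 1 = 253$)
$o{\left(A \right)} = \frac{1}{253 + A}$ ($o{\left(A \right)} = \frac{1}{A + 253} = \frac{1}{253 + A}$)
$\frac{461446}{609865} - o{\left(1962 \right)} = \frac{461446}{609865} - \frac{1}{253 + 1962} = 461446 \cdot \frac{1}{609865} - \frac{1}{2215} = \frac{461446}{609865} - \frac{1}{2215} = \frac{40859721}{54034039}$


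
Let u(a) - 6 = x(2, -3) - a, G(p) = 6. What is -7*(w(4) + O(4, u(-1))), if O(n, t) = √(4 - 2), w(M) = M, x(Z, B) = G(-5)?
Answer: -28 - 7*√2 ≈ -37.899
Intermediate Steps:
x(Z, B) = 6
u(a) = 12 - a (u(a) = 6 + (6 - a) = 12 - a)
O(n, t) = √2
-7*(w(4) + O(4, u(-1))) = -7*(4 + √2) = -28 - 7*√2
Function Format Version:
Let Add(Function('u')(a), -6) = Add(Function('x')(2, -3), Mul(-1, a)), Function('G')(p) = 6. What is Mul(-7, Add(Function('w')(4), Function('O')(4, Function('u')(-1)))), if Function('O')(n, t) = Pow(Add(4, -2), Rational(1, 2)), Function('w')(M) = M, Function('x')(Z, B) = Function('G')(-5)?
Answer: Add(-28, Mul(-7, Pow(2, Rational(1, 2)))) ≈ -37.899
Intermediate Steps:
Function('x')(Z, B) = 6
Function('u')(a) = Add(12, Mul(-1, a)) (Function('u')(a) = Add(6, Add(6, Mul(-1, a))) = Add(12, Mul(-1, a)))
Function('O')(n, t) = Pow(2, Rational(1, 2))
Mul(-7, Add(Function('w')(4), Function('O')(4, Function('u')(-1)))) = Mul(-7, Add(4, Pow(2, Rational(1, 2)))) = Add(-28, Mul(-7, Pow(2, Rational(1, 2))))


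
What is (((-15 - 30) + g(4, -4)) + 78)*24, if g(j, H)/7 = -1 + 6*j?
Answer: 4656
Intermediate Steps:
g(j, H) = -7 + 42*j (g(j, H) = 7*(-1 + 6*j) = -7 + 42*j)
(((-15 - 30) + g(4, -4)) + 78)*24 = (((-15 - 30) + (-7 + 42*4)) + 78)*24 = ((-45 + (-7 + 168)) + 78)*24 = ((-45 + 161) + 78)*24 = (116 + 78)*24 = 194*24 = 4656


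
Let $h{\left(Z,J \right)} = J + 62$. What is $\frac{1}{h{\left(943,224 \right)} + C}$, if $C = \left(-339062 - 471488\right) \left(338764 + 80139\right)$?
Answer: $- \frac{1}{339541826364} \approx -2.9451 \cdot 10^{-12}$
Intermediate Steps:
$h{\left(Z,J \right)} = 62 + J$
$C = -339541826650$ ($C = \left(-810550\right) 418903 = -339541826650$)
$\frac{1}{h{\left(943,224 \right)} + C} = \frac{1}{\left(62 + 224\right) - 339541826650} = \frac{1}{286 - 339541826650} = \frac{1}{-339541826364} = - \frac{1}{339541826364}$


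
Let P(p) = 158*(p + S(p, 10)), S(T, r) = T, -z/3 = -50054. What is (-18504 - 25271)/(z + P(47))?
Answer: -43775/165014 ≈ -0.26528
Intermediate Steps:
z = 150162 (z = -3*(-50054) = 150162)
P(p) = 316*p (P(p) = 158*(p + p) = 158*(2*p) = 316*p)
(-18504 - 25271)/(z + P(47)) = (-18504 - 25271)/(150162 + 316*47) = -43775/(150162 + 14852) = -43775/165014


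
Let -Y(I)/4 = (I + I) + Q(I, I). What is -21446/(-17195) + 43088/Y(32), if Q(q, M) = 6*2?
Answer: -2415719/17195 ≈ -140.49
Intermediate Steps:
Q(q, M) = 12
Y(I) = -48 - 8*I (Y(I) = -4*((I + I) + 12) = -4*(2*I + 12) = -4*(12 + 2*I) = -48 - 8*I)
-21446/(-17195) + 43088/Y(32) = -21446/(-17195) + 43088/(-48 - 8*32) = -21446*(-1/17195) + 43088/(-48 - 256) = 21446/17195 + 43088/(-304) = 21446/17195 + 43088*(-1/304) = 21446/17195 - 2693/19 = -2415719/17195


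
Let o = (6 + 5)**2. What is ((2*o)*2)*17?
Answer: 8228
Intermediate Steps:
o = 121 (o = 11**2 = 121)
((2*o)*2)*17 = ((2*121)*2)*17 = (242*2)*17 = 484*17 = 8228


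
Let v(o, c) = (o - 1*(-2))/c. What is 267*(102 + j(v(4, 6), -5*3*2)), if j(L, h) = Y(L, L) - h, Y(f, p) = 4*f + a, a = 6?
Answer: 37914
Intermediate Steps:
Y(f, p) = 6 + 4*f (Y(f, p) = 4*f + 6 = 6 + 4*f)
v(o, c) = (2 + o)/c (v(o, c) = (o + 2)/c = (2 + o)/c)
j(L, h) = 6 - h + 4*L (j(L, h) = (6 + 4*L) - h = 6 - h + 4*L)
267*(102 + j(v(4, 6), -5*3*2)) = 267*(102 + (6 - (-5*3)*2 + 4*((2 + 4)/6))) = 267*(102 + (6 - (-15)*2 + 4*((1/6)*6))) = 267*(102 + (6 - 1*(-30) + 4*1)) = 267*(102 + (6 + 30 + 4)) = 267*(102 + 40) = 267*142 = 37914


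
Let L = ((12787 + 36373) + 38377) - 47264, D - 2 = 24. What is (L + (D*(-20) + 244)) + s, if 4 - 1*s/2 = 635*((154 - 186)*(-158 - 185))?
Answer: -13899515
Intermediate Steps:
D = 26 (D = 2 + 24 = 26)
s = -13939512 (s = 8 - 1270*(154 - 186)*(-158 - 185) = 8 - 1270*(-32*(-343)) = 8 - 1270*10976 = 8 - 2*6969760 = 8 - 13939520 = -13939512)
L = 40273 (L = (49160 + 38377) - 47264 = 87537 - 47264 = 40273)
(L + (D*(-20) + 244)) + s = (40273 + (26*(-20) + 244)) - 13939512 = (40273 + (-520 + 244)) - 13939512 = (40273 - 276) - 13939512 = 39997 - 13939512 = -13899515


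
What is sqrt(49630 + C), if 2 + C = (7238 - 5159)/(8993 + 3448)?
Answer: sqrt(7053601763)/377 ≈ 222.77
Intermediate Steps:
C = -691/377 (C = -2 + (7238 - 5159)/(8993 + 3448) = -2 + 2079/12441 = -2 + 2079*(1/12441) = -2 + 63/377 = -691/377 ≈ -1.8329)
sqrt(49630 + C) = sqrt(49630 - 691/377) = sqrt(18709819/377) = sqrt(7053601763)/377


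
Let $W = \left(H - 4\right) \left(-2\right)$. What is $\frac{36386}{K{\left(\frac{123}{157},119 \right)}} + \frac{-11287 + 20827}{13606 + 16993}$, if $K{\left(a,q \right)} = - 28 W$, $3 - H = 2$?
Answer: $- \frac{79412321}{367188} \approx -216.27$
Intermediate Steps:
$H = 1$ ($H = 3 - 2 = 1$)
$W = 6$ ($W = \left(1 - 4\right) \left(-2\right) = \left(-3\right) \left(-2\right) = 6$)
$K{\left(a,q \right)} = -168$ ($K{\left(a,q \right)} = \left(-28\right) 6 = -168$)
$\frac{36386}{K{\left(\frac{123}{157},119 \right)}} + \frac{-11287 + 20827}{13606 + 16993} = \frac{36386}{-168} + \frac{-11287 + 20827}{13606 + 16993} = 36386 \left(- \frac{1}{168}\right) + \frac{9540}{30599} = - \frac{2599}{12} + 9540 \cdot \frac{1}{30599} = - \frac{2599}{12} + \frac{9540}{30599} = - \frac{79412321}{367188}$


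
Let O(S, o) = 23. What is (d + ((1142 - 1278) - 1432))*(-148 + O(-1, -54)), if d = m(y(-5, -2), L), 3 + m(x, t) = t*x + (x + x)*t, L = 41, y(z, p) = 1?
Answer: 181000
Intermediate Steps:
m(x, t) = -3 + 3*t*x (m(x, t) = -3 + (t*x + (x + x)*t) = -3 + (t*x + (2*x)*t) = -3 + (t*x + 2*t*x) = -3 + 3*t*x)
d = 120 (d = -3 + 3*41*1 = -3 + 123 = 120)
(d + ((1142 - 1278) - 1432))*(-148 + O(-1, -54)) = (120 + ((1142 - 1278) - 1432))*(-148 + 23) = (120 + (-136 - 1432))*(-125) = (120 - 1568)*(-125) = -1448*(-125) = 181000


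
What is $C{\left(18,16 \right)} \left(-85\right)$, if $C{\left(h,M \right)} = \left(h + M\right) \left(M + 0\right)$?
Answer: $-46240$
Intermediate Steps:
$C{\left(h,M \right)} = M \left(M + h\right)$ ($C{\left(h,M \right)} = \left(M + h\right) M = M \left(M + h\right)$)
$C{\left(18,16 \right)} \left(-85\right) = 16 \left(16 + 18\right) \left(-85\right) = 16 \cdot 34 \left(-85\right) = 544 \left(-85\right) = -46240$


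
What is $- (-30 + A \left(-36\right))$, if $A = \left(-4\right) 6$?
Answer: $-834$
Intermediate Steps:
$A = -24$
$- (-30 + A \left(-36\right)) = - (-30 - -864) = - (-30 + 864) = \left(-1\right) 834 = -834$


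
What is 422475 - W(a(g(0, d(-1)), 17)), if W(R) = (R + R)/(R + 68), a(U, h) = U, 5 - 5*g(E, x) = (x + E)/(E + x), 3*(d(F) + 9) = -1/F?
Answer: 18166424/43 ≈ 4.2248e+5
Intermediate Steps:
d(F) = -9 - 1/(3*F) (d(F) = -9 + (-1/F)/3 = -9 - 1/(3*F))
g(E, x) = ⅘ (g(E, x) = 1 - (x + E)/(5*(E + x)) = 1 - (E + x)/(5*(E + x)) = 1 - ⅕*1 = 1 - ⅕ = ⅘)
W(R) = 2*R/(68 + R) (W(R) = (2*R)/(68 + R) = 2*R/(68 + R))
422475 - W(a(g(0, d(-1)), 17)) = 422475 - 2*4/(5*(68 + ⅘)) = 422475 - 2*4/(5*344/5) = 422475 - 2*4*5/(5*344) = 422475 - 1*1/43 = 422475 - 1/43 = 18166424/43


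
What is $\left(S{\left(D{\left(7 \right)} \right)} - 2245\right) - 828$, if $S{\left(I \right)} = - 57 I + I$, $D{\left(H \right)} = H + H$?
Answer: $-3857$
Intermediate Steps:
$D{\left(H \right)} = 2 H$
$S{\left(I \right)} = - 56 I$
$\left(S{\left(D{\left(7 \right)} \right)} - 2245\right) - 828 = \left(- 56 \cdot 2 \cdot 7 - 2245\right) - 828 = \left(\left(-56\right) 14 - 2245\right) - 828 = \left(-784 - 2245\right) - 828 = -3029 - 828 = -3857$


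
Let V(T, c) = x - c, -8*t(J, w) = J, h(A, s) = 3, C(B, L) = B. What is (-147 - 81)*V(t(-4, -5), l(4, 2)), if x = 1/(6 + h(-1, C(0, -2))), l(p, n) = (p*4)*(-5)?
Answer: -54796/3 ≈ -18265.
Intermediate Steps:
l(p, n) = -20*p (l(p, n) = (4*p)*(-5) = -20*p)
t(J, w) = -J/8
x = 1/9 (x = 1/(6 + 3) = 1/9 ≈ 0.11111)
V(T, c) = 1/9 - c
(-147 - 81)*V(t(-4, -5), l(4, 2)) = (-147 - 81)*(1/9 - (-20)*4) = -228*(1/9 - 1*(-80)) = -228*(1/9 + 80) = -228*721/9 = -54796/3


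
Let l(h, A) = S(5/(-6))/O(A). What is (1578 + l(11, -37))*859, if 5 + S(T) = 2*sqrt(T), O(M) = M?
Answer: 50157869/37 - 859*I*sqrt(30)/111 ≈ 1.3556e+6 - 42.387*I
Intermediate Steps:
S(T) = -5 + 2*sqrt(T)
l(h, A) = (-5 + I*sqrt(30)/3)/A (l(h, A) = (-5 + 2*sqrt(5/(-6)))/A = (-5 + 2*sqrt(5*(-1/6)))/A = (-5 + 2*sqrt(-5/6))/A = (-5 + 2*(I*sqrt(30)/6))/A = (-5 + I*sqrt(30)/3)/A)
(1578 + l(11, -37))*859 = (1578 + (1/3)*(-15 + I*sqrt(30))/(-37))*859 = (1578 + (1/3)*(-1/37)*(-15 + I*sqrt(30)))*859 = (1578 + (5/37 - I*sqrt(30)/111))*859 = (58391/37 - I*sqrt(30)/111)*859 = 50157869/37 - 859*I*sqrt(30)/111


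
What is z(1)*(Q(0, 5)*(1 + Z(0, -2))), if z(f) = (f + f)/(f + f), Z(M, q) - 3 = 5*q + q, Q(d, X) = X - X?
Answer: 0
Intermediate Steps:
Q(d, X) = 0
Z(M, q) = 3 + 6*q (Z(M, q) = 3 + (5*q + q) = 3 + 6*q)
z(f) = 1 (z(f) = (2*f)/((2*f)) = (2*f)*(1/(2*f)) = 1)
z(1)*(Q(0, 5)*(1 + Z(0, -2))) = 1*(0*(1 + (3 + 6*(-2)))) = 1*(0*(1 + (3 - 12))) = 1*(0*(1 - 9)) = 1*(0*(-8)) = 1*0 = 0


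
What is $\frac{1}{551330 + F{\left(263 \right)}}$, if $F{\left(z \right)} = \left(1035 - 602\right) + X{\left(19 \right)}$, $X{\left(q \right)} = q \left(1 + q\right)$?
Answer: $\frac{1}{552143} \approx 1.8111 \cdot 10^{-6}$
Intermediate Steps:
$F{\left(z \right)} = 813$ ($F{\left(z \right)} = \left(1035 - 602\right) + 19 \left(1 + 19\right) = 433 + 19 \cdot 20 = 433 + 380 = 813$)
$\frac{1}{551330 + F{\left(263 \right)}} = \frac{1}{551330 + 813} = \frac{1}{552143}$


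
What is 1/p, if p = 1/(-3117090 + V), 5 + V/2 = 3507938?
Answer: 3898776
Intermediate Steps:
V = 7015866 (V = -10 + 2*3507938 = -10 + 7015876 = 7015866)
p = 1/3898776 (p = 1/(-3117090 + 7015866) = 1/3898776 ≈ 2.5649e-7)
1/p = 1/(1/3898776) = 3898776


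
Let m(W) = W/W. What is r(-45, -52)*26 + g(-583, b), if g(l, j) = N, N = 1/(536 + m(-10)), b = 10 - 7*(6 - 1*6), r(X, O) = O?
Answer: -726023/537 ≈ -1352.0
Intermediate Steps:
b = 10 (b = 10 - 7*(6 - 6) = 10 - 7*0 = 10 + 0 = 10)
m(W) = 1
N = 1/537 (N = 1/(536 + 1) = 1/537 ≈ 0.0018622)
g(l, j) = 1/537
r(-45, -52)*26 + g(-583, b) = -52*26 + 1/537 = -1352 + 1/537 = -726023/537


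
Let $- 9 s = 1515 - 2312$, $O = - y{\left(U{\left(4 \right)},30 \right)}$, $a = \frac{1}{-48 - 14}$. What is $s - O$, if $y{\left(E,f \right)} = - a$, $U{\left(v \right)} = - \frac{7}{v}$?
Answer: $\frac{49423}{558} \approx 88.572$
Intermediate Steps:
$a = - \frac{1}{62}$ ($a = \frac{1}{-62} = - \frac{1}{62} \approx -0.016129$)
$y{\left(E,f \right)} = \frac{1}{62}$ ($y{\left(E,f \right)} = \left(-1\right) \left(- \frac{1}{62}\right) = \frac{1}{62}$)
$O = - \frac{1}{62}$ ($O = \left(-1\right) \frac{1}{62} = - \frac{1}{62} \approx -0.016129$)
$s = \frac{797}{9}$ ($s = - \frac{1515 - 2312}{9} = \left(- \frac{1}{9}\right) \left(-797\right) = \frac{797}{9} \approx 88.556$)
$s - O = \frac{797}{9} - - \frac{1}{62} = \frac{797}{9} + \frac{1}{62} = \frac{49423}{558}$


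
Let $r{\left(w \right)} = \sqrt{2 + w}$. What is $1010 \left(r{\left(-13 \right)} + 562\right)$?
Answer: $567620 + 1010 i \sqrt{11} \approx 5.6762 \cdot 10^{5} + 3349.8 i$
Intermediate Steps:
$1010 \left(r{\left(-13 \right)} + 562\right) = 1010 \left(\sqrt{2 - 13} + 562\right) = 1010 \left(\sqrt{-11} + 562\right) = 1010 \left(i \sqrt{11} + 562\right) = 1010 \left(562 + i \sqrt{11}\right) = 567620 + 1010 i \sqrt{11}$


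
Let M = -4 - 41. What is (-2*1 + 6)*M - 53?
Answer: -233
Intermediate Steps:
M = -45
(-2*1 + 6)*M - 53 = (-2*1 + 6)*(-45) - 53 = (-2 + 6)*(-45) - 53 = 4*(-45) - 53 = -180 - 53 = -233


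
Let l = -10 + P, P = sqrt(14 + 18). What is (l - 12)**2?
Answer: 516 - 176*sqrt(2) ≈ 267.10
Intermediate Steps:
P = 4*sqrt(2) (P = sqrt(32) = 4*sqrt(2) ≈ 5.6569)
l = -10 + 4*sqrt(2) ≈ -4.3431
(l - 12)**2 = ((-10 + 4*sqrt(2)) - 12)**2 = (-22 + 4*sqrt(2))**2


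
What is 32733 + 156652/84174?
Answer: 1377712097/42087 ≈ 32735.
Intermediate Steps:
32733 + 156652/84174 = 32733 + 156652*(1/84174) = 32733 + 78326/42087 = 1377712097/42087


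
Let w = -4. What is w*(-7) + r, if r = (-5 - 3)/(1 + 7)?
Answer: 27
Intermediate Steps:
r = -1 (r = -8/8 = -8*1/8 = -1)
w*(-7) + r = -4*(-7) - 1 = 28 - 1 = 27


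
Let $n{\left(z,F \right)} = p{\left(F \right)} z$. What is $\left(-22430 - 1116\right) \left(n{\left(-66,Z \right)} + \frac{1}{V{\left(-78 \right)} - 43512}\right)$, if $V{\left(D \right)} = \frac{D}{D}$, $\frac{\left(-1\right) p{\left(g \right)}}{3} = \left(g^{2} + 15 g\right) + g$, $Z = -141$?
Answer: $- \frac{3575283793414954}{43511} \approx -8.217 \cdot 10^{10}$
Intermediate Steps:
$p{\left(g \right)} = - 48 g - 3 g^{2}$ ($p{\left(g \right)} = - 3 \left(\left(g^{2} + 15 g\right) + g\right) = - 3 \left(g^{2} + 16 g\right) = - 48 g - 3 g^{2}$)
$n{\left(z,F \right)} = - 3 F z \left(16 + F\right)$ ($n{\left(z,F \right)} = - 3 F \left(16 + F\right) z = - 3 F z \left(16 + F\right)$)
$V{\left(D \right)} = 1$
$\left(-22430 - 1116\right) \left(n{\left(-66,Z \right)} + \frac{1}{V{\left(-78 \right)} - 43512}\right) = \left(-22430 - 1116\right) \left(\left(-3\right) \left(-141\right) \left(-66\right) \left(16 - 141\right) + \frac{1}{1 - 43512}\right) = - 23546 \left(\left(-3\right) \left(-141\right) \left(-66\right) \left(-125\right) + \frac{1}{-43511}\right) = - 23546 \left(3489750 - \frac{1}{43511}\right) = \left(-23546\right) \frac{151842512249}{43511} = - \frac{3575283793414954}{43511}$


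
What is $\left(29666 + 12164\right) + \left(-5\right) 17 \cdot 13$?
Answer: $40725$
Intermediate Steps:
$\left(29666 + 12164\right) + \left(-5\right) 17 \cdot 13 = 41830 - 1105 = 40725$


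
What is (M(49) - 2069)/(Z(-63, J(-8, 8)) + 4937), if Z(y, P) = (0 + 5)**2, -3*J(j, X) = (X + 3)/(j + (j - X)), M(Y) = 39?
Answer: -1015/2481 ≈ -0.40911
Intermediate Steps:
J(j, X) = -(3 + X)/(3*(-X + 2*j)) (J(j, X) = -(X + 3)/(3*(j + (j - X))) = -(3 + X)/(3*(-X + 2*j)))
Z(y, P) = 25 (Z(y, P) = 5**2 = 25)
(M(49) - 2069)/(Z(-63, J(-8, 8)) + 4937) = (39 - 2069)/(25 + 4937) = -2030/4962 = -2030*1/4962 = -1015/2481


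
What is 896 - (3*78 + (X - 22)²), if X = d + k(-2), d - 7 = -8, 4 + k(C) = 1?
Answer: -14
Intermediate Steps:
k(C) = -3 (k(C) = -4 + 1 = -3)
d = -1 (d = 7 - 8 = -1)
X = -4 (X = -1 - 3 = -4)
896 - (3*78 + (X - 22)²) = 896 - (3*78 + (-4 - 22)²) = 896 - (234 + (-26)²) = 896 - (234 + 676) = 896 - 1*910 = 896 - 910 = -14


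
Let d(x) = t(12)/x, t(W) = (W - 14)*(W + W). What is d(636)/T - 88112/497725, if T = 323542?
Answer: -755461212106/4267425961675 ≈ -0.17703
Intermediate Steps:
t(W) = 2*W*(-14 + W) (t(W) = (-14 + W)*(2*W) = 2*W*(-14 + W))
d(x) = -48/x (d(x) = (2*12*(-14 + 12))/x = (2*12*(-2))/x = -48/x)
d(636)/T - 88112/497725 = -48/636/323542 - 88112/497725 = -48*1/636*(1/323542) - 88112*1/497725 = -4/53*1/323542 - 88112/497725 = -2/8573863 - 88112/497725 = -755461212106/4267425961675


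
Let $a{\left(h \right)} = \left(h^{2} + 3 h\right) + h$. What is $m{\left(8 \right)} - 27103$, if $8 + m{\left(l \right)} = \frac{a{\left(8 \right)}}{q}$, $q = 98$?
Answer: $- \frac{1328391}{49} \approx -27110.0$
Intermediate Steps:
$a{\left(h \right)} = h^{2} + 4 h$
$m{\left(l \right)} = - \frac{344}{49}$ ($m{\left(l \right)} = -8 + \frac{8 \left(4 + 8\right)}{98} = -8 + 8 \cdot 12 \cdot \frac{1}{98} = -8 + 96 \cdot \frac{1}{98} = -8 + \frac{48}{49} = - \frac{344}{49}$)
$m{\left(8 \right)} - 27103 = - \frac{344}{49} - 27103 = - \frac{1328391}{49}$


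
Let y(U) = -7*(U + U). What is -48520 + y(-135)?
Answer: -46630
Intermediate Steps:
y(U) = -14*U
-48520 + y(-135) = -48520 - 14*(-135) = -48520 + 1890 = -46630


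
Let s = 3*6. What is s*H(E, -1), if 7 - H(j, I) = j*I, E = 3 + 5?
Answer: 270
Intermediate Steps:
s = 18
E = 8
H(j, I) = 7 - I*j (H(j, I) = 7 - j*I = 7 - I*j)
s*H(E, -1) = 18*(7 - 1*(-1)*8) = 18*(7 + 8) = 18*15 = 270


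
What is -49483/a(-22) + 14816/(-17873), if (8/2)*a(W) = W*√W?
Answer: -14816/17873 - 49483*I*√22/121 ≈ -0.82896 - 1918.1*I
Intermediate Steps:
a(W) = W^(3/2)/4 (a(W) = (W*√W)/4 = W^(3/2)/4)
-49483/a(-22) + 14816/(-17873) = -49483*I*√22/121 + 14816/(-17873) = -49483*I*√22/121 + 14816*(-1/17873) = -49483*I*√22/121 - 14816/17873 = -14816/17873 - 49483*I*√22/121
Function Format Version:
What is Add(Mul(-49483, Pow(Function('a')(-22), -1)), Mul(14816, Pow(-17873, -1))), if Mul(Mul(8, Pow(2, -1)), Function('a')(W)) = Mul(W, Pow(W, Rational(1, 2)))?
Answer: Add(Rational(-14816, 17873), Mul(Rational(-49483, 121), I, Pow(22, Rational(1, 2)))) ≈ Add(-0.82896, Mul(-1918.1, I))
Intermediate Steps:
Function('a')(W) = Mul(Rational(1, 4), Pow(W, Rational(3, 2))) (Function('a')(W) = Mul(Rational(1, 4), Mul(W, Pow(W, Rational(1, 2)))) = Mul(Rational(1, 4), Pow(W, Rational(3, 2))))
Add(Mul(-49483, Pow(Function('a')(-22), -1)), Mul(14816, Pow(-17873, -1))) = Add(Mul(-49483, Pow(Mul(Rational(1, 4), Pow(-22, Rational(3, 2))), -1)), Mul(14816, Pow(-17873, -1))) = Add(Mul(-49483, Pow(Mul(Rational(1, 4), Mul(-22, I, Pow(22, Rational(1, 2)))), -1)), Mul(14816, Rational(-1, 17873))) = Add(Mul(-49483, Pow(Mul(Rational(-11, 2), I, Pow(22, Rational(1, 2))), -1)), Rational(-14816, 17873)) = Add(Mul(-49483, Mul(Rational(1, 121), I, Pow(22, Rational(1, 2)))), Rational(-14816, 17873)) = Add(Mul(Rational(-49483, 121), I, Pow(22, Rational(1, 2))), Rational(-14816, 17873)) = Add(Rational(-14816, 17873), Mul(Rational(-49483, 121), I, Pow(22, Rational(1, 2))))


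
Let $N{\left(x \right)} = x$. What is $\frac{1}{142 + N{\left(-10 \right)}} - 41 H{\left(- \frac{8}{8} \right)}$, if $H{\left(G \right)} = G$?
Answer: $\frac{5413}{132} \approx 41.008$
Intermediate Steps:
$\frac{1}{142 + N{\left(-10 \right)}} - 41 H{\left(- \frac{8}{8} \right)} = \frac{1}{142 - 10} - 41 \left(- \frac{8}{8}\right) = \frac{1}{132} - 41 \left(\left(-8\right) \frac{1}{8}\right) = \frac{1}{132} - -41 = \frac{1}{132} + 41 = \frac{5413}{132}$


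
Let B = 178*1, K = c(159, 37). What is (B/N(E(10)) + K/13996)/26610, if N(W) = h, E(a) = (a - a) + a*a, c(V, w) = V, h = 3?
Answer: 498353/223460136 ≈ 0.0022302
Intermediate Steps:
E(a) = a² (E(a) = 0 + a² = a²)
K = 159
N(W) = 3
B = 178
(B/N(E(10)) + K/13996)/26610 = (178/3 + 159/13996)/26610 = (178*(⅓) + 159*(1/13996))*(1/26610) = (178/3 + 159/13996)*(1/26610) = (2491765/41988)*(1/26610) = 498353/223460136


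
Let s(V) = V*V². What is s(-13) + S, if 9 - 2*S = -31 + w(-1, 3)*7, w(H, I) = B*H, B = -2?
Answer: -2184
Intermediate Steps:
w(H, I) = -2*H
s(V) = V³
S = 13 (S = 9/2 - (-31 - 2*(-1)*7)/2 = 9/2 - (-31 + 2*7)/2 = 9/2 - (-31 + 14)/2 = 9/2 - ½*(-17) = 9/2 + 17/2 = 13)
s(-13) + S = (-13)³ + 13 = -2197 + 13 = -2184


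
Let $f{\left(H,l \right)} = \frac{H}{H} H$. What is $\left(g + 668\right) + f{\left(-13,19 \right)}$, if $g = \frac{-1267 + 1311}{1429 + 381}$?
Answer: $\frac{592797}{905} \approx 655.02$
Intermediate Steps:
$g = \frac{22}{905}$ ($g = \frac{44}{1810} = 44 \cdot \frac{1}{1810} = \frac{22}{905} \approx 0.024309$)
$f{\left(H,l \right)} = H$ ($f{\left(H,l \right)} = 1 H = H$)
$\left(g + 668\right) + f{\left(-13,19 \right)} = \left(\frac{22}{905} + 668\right) - 13 = \frac{604562}{905} - 13 = \frac{592797}{905}$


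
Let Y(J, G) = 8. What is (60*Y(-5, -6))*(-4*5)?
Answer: -9600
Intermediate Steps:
(60*Y(-5, -6))*(-4*5) = (60*8)*(-4*5) = 480*(-20) = -9600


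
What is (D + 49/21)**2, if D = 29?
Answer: 8836/9 ≈ 981.78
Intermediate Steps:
(D + 49/21)**2 = (29 + 49/21)**2 = (29 + 49*(1/21))**2 = (29 + 7/3)**2 = (94/3)**2 = 8836/9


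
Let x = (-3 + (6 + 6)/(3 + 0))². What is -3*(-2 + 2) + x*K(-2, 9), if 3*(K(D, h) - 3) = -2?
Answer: 7/3 ≈ 2.3333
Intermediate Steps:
K(D, h) = 7/3 (K(D, h) = 3 + (⅓)*(-2) = 3 - ⅔ = 7/3)
x = 1 (x = (-3 + 12/3)² = (-3 + 12*(⅓))² = (-3 + 4)² = 1² = 1)
-3*(-2 + 2) + x*K(-2, 9) = -3*(-2 + 2) + 1*(7/3) = -3*0 + 7/3 = 0 + 7/3 = 7/3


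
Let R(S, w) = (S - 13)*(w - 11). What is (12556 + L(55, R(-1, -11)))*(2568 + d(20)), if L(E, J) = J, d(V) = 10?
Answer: 33163392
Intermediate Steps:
R(S, w) = (-13 + S)*(-11 + w)
(12556 + L(55, R(-1, -11)))*(2568 + d(20)) = (12556 + (143 - 13*(-11) - 11*(-1) - 1*(-11)))*(2568 + 10) = (12556 + (143 + 143 + 11 + 11))*2578 = (12556 + 308)*2578 = 12864*2578 = 33163392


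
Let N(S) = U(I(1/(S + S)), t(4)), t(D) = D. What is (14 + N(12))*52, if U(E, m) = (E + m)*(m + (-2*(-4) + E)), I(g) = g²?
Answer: 267531277/82944 ≈ 3225.4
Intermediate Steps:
U(E, m) = (E + m)*(8 + E + m) (U(E, m) = (E + m)*(m + (8 + E)) = (E + m)*(8 + E + m))
N(S) = 48 + 4/S² + 1/(16*S⁴) (N(S) = ((1/(S + S))²)² + 4² + 8*(1/(S + S))² + 8*4 + 2*(1/(S + S))²*4 = ((1/(2*S))²)² + 16 + 8*(1/(2*S))² + 32 + 2*(1/(2*S))²*4 = (1/(4*S²))² + 16 + 8*(1/(4*S²)) + 32 + 2*(1/(4*S²))*4 = 1/(16*S⁴) + 16 + 2/S² + 32 + 2/S² = 48 + 4/S² + 1/(16*S⁴))
(14 + N(12))*52 = (14 + (48 + 4/12² + (1/16)/12⁴))*52 = (14 + (48 + 4*(1/144) + (1/16)*(1/20736)))*52 = (14 + (48 + 1/36 + 1/331776))*52 = (14 + 15934465/331776)*52 = (20579329/331776)*52 = 267531277/82944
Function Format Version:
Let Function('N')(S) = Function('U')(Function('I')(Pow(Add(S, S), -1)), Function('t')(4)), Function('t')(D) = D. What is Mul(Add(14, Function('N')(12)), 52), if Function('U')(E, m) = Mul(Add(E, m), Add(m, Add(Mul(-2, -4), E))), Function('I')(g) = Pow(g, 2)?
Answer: Rational(267531277, 82944) ≈ 3225.4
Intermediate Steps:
Function('U')(E, m) = Mul(Add(E, m), Add(8, E, m)) (Function('U')(E, m) = Mul(Add(E, m), Add(m, Add(8, E))) = Mul(Add(E, m), Add(8, E, m)))
Function('N')(S) = Add(48, Mul(4, Pow(S, -2)), Mul(Rational(1, 16), Pow(S, -4))) (Function('N')(S) = Add(Pow(Pow(Pow(Add(S, S), -1), 2), 2), Pow(4, 2), Mul(8, Pow(Pow(Add(S, S), -1), 2)), Mul(8, 4), Mul(2, Pow(Pow(Add(S, S), -1), 2), 4)) = Add(Pow(Pow(Pow(Mul(2, S), -1), 2), 2), 16, Mul(8, Pow(Pow(Mul(2, S), -1), 2)), 32, Mul(2, Pow(Pow(Mul(2, S), -1), 2), 4)) = Add(Pow(Pow(Mul(Rational(1, 2), Pow(S, -1)), 2), 2), 16, Mul(8, Pow(Mul(Rational(1, 2), Pow(S, -1)), 2)), 32, Mul(2, Pow(Mul(Rational(1, 2), Pow(S, -1)), 2), 4)) = Add(Pow(Mul(Rational(1, 4), Pow(S, -2)), 2), 16, Mul(8, Mul(Rational(1, 4), Pow(S, -2))), 32, Mul(2, Mul(Rational(1, 4), Pow(S, -2)), 4)) = Add(Mul(Rational(1, 16), Pow(S, -4)), 16, Mul(2, Pow(S, -2)), 32, Mul(2, Pow(S, -2))) = Add(48, Mul(4, Pow(S, -2)), Mul(Rational(1, 16), Pow(S, -4))))
Mul(Add(14, Function('N')(12)), 52) = Mul(Add(14, Add(48, Mul(4, Pow(12, -2)), Mul(Rational(1, 16), Pow(12, -4)))), 52) = Mul(Add(14, Add(48, Mul(4, Rational(1, 144)), Mul(Rational(1, 16), Rational(1, 20736)))), 52) = Mul(Add(14, Add(48, Rational(1, 36), Rational(1, 331776))), 52) = Mul(Add(14, Rational(15934465, 331776)), 52) = Mul(Rational(20579329, 331776), 52) = Rational(267531277, 82944)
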